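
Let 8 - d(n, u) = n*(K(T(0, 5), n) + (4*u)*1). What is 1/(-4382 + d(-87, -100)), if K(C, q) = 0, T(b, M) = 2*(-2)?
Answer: -1/39174 ≈ -2.5527e-5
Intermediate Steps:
T(b, M) = -4
d(n, u) = 8 - 4*n*u (d(n, u) = 8 - n*(0 + (4*u)*1) = 8 - n*(0 + 4*u) = 8 - n*4*u = 8 - 4*n*u)
1/(-4382 + d(-87, -100)) = 1/(-4382 + (8 - 4*(-87)*(-100))) = 1/(-4382 + (8 - 34800)) = 1/(-4382 - 34792) = 1/(-39174) = -1/39174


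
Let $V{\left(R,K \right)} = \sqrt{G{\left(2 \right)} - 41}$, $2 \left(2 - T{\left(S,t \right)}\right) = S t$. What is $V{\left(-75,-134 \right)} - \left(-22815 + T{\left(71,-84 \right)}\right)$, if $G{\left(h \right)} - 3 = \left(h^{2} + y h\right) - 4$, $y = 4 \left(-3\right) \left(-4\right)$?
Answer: $19831 + \sqrt{58} \approx 19839.0$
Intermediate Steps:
$y = 48$ ($y = \left(-12\right) \left(-4\right) = 48$)
$T{\left(S,t \right)} = 2 - \frac{S t}{2}$
$G{\left(h \right)} = -1 + h^{2} + 48 h$ ($G{\left(h \right)} = 3 - \left(4 - h^{2} - 48 h\right) = 3 + \left(-4 + h^{2} + 48 h\right) = -1 + h^{2} + 48 h$)
$V{\left(R,K \right)} = \sqrt{58}$ ($V{\left(R,K \right)} = \sqrt{\left(-1 + 2^{2} + 48 \cdot 2\right) - 41} = \sqrt{\left(-1 + 4 + 96\right) - 41} = \sqrt{99 - 41} = \sqrt{58}$)
$V{\left(-75,-134 \right)} - \left(-22815 + T{\left(71,-84 \right)}\right) = \sqrt{58} - \left(-22815 - \left(-2 + \frac{71}{2} \left(-84\right)\right)\right) = \sqrt{58} - \left(-22815 + \left(2 + 2982\right)\right) = \sqrt{58} - \left(-22815 + 2984\right) = \sqrt{58} - -19831 = \sqrt{58} + 19831 = 19831 + \sqrt{58}$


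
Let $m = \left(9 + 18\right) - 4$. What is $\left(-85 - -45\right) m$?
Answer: $-920$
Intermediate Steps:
$m = 23$ ($m = 27 - 4 = 23$)
$\left(-85 - -45\right) m = \left(-85 - -45\right) 23 = \left(-85 + 45\right) 23 = \left(-40\right) 23 = -920$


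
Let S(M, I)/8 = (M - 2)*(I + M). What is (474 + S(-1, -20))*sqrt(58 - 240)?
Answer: 978*I*sqrt(182) ≈ 13194.0*I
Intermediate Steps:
S(M, I) = 8*(-2 + M)*(I + M) (S(M, I) = 8*((M - 2)*(I + M)) = 8*((-2 + M)*(I + M)) = 8*(-2 + M)*(I + M))
(474 + S(-1, -20))*sqrt(58 - 240) = (474 + (-16*(-20) - 16*(-1) + 8*(-1)**2 + 8*(-20)*(-1)))*sqrt(58 - 240) = (474 + (320 + 16 + 8*1 + 160))*sqrt(-182) = (474 + (320 + 16 + 8 + 160))*(I*sqrt(182)) = (474 + 504)*(I*sqrt(182)) = 978*(I*sqrt(182)) = 978*I*sqrt(182)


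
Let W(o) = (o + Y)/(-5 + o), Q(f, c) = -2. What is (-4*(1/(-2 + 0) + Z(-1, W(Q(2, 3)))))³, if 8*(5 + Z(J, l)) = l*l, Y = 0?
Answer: 1245766976/117649 ≈ 10589.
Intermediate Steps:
W(o) = o/(-5 + o) (W(o) = (o + 0)/(-5 + o) = o/(-5 + o))
Z(J, l) = -5 + l²/8 (Z(J, l) = -5 + (l*l)/8 = -5 + l²/8)
(-4*(1/(-2 + 0) + Z(-1, W(Q(2, 3)))))³ = (-4*(1/(-2 + 0) + (-5 + (-2/(-5 - 2))²/8)))³ = (-4*(1/(-2) + (-5 + (-2/(-7))²/8)))³ = (-4*(-½ + (-5 + (-2*(-⅐))²/8)))³ = (-4*(-½ + (-5 + (2/7)²/8)))³ = (-4*(-½ + (-5 + (⅛)*(4/49))))³ = (-4*(-½ + (-5 + 1/98)))³ = (-4*(-½ - 489/98))³ = (-4*(-269/49))³ = (1076/49)³ = 1245766976/117649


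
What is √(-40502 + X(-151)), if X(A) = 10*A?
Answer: 6*I*√1167 ≈ 204.97*I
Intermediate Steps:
√(-40502 + X(-151)) = √(-40502 + 10*(-151)) = √(-40502 - 1510) = √(-42012) = 6*I*√1167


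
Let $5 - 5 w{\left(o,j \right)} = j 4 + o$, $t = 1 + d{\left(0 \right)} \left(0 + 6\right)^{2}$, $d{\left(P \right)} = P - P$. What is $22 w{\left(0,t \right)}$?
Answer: $\frac{22}{5} \approx 4.4$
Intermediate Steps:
$d{\left(P \right)} = 0$
$t = 1$ ($t = 1 + 0 \left(0 + 6\right)^{2} = 1 + 0 \cdot 6^{2} = 1 + 0 \cdot 36 = 1 + 0 = 1$)
$w{\left(o,j \right)} = 1 - \frac{4 j}{5} - \frac{o}{5}$ ($w{\left(o,j \right)} = 1 - \frac{j 4 + o}{5} = 1 - \frac{4 j + o}{5} = 1 - \frac{o + 4 j}{5} = 1 - \left(\frac{o}{5} + \frac{4 j}{5}\right) = 1 - \frac{4 j}{5} - \frac{o}{5}$)
$22 w{\left(0,t \right)} = 22 \left(1 - \frac{4}{5} - 0\right) = 22 \left(1 - \frac{4}{5} + 0\right) = 22 \cdot \frac{1}{5} = \frac{22}{5}$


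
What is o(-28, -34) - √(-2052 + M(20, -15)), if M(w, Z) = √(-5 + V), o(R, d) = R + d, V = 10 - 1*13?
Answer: -62 - √(-2052 + 2*I*√2) ≈ -62.031 - 45.299*I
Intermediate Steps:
V = -3 (V = 10 - 13 = -3)
M(w, Z) = 2*I*√2 (M(w, Z) = √(-5 - 3) = √(-8) = 2*I*√2)
o(-28, -34) - √(-2052 + M(20, -15)) = (-28 - 34) - √(-2052 + 2*I*√2) = -62 - √(-2052 + 2*I*√2)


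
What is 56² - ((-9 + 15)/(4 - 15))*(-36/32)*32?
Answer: 34280/11 ≈ 3116.4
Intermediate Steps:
56² - ((-9 + 15)/(4 - 15))*(-36/32)*32 = 3136 - (6/(-11))*(-36*1/32)*32 = 3136 - (6*(-1/11))*(-9/8)*32 = 3136 - (-6/11*(-9/8))*32 = 3136 - 27*32/44 = 3136 - 1*216/11 = 3136 - 216/11 = 34280/11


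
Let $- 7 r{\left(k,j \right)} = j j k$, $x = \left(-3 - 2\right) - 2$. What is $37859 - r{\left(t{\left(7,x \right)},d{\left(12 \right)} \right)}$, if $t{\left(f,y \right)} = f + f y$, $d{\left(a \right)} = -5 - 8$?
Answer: $36845$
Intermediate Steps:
$d{\left(a \right)} = -13$ ($d{\left(a \right)} = -5 - 8 = -13$)
$x = -7$ ($x = -5 - 2 = -7$)
$r{\left(k,j \right)} = - \frac{k j^{2}}{7}$ ($r{\left(k,j \right)} = - \frac{j j k}{7} = - \frac{j^{2} k}{7} = - \frac{k j^{2}}{7}$)
$37859 - r{\left(t{\left(7,x \right)},d{\left(12 \right)} \right)} = 37859 - - \frac{7 \left(1 - 7\right) \left(-13\right)^{2}}{7} = 37859 - \left(- \frac{1}{7}\right) 7 \left(-6\right) 169 = 37859 - \left(- \frac{1}{7}\right) \left(-42\right) 169 = 37859 - 1014 = 36845$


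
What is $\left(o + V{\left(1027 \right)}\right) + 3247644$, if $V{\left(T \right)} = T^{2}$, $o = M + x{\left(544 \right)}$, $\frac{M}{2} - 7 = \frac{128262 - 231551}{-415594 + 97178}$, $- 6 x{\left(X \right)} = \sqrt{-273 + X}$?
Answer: $\frac{684974532785}{159208} - \frac{\sqrt{271}}{6} \approx 4.3024 \cdot 10^{6}$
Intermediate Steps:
$x{\left(X \right)} = - \frac{\sqrt{-273 + X}}{6}$
$M = \frac{2332201}{159208}$ ($M = 14 + 2 \frac{128262 - 231551}{-415594 + 97178} = 14 + 2 \left(- \frac{103289}{-318416}\right) = 14 + 2 \left(\left(-103289\right) \left(- \frac{1}{318416}\right)\right) = 14 + 2 \cdot \frac{103289}{318416} = 14 + \frac{103289}{159208} = \frac{2332201}{159208} \approx 14.649$)
$o = \frac{2332201}{159208} - \frac{\sqrt{271}}{6}$ ($o = \frac{2332201}{159208} - \frac{\sqrt{-273 + 544}}{6} = \frac{2332201}{159208} - \frac{\sqrt{271}}{6} \approx 11.905$)
$\left(o + V{\left(1027 \right)}\right) + 3247644 = \left(\left(\frac{2332201}{159208} - \frac{\sqrt{271}}{6}\right) + 1027^{2}\right) + 3247644 = \left(\left(\frac{2332201}{159208} - \frac{\sqrt{271}}{6}\right) + 1054729\right) + 3247644 = \left(\frac{167923626833}{159208} - \frac{\sqrt{271}}{6}\right) + 3247644 = \frac{684974532785}{159208} - \frac{\sqrt{271}}{6}$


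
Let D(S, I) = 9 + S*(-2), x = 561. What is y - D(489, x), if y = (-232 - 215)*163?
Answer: -71892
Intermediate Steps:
D(S, I) = 9 - 2*S
y = -72861 (y = -447*163 = -72861)
y - D(489, x) = -72861 - (9 - 2*489) = -72861 - (9 - 978) = -72861 - 1*(-969) = -72861 + 969 = -71892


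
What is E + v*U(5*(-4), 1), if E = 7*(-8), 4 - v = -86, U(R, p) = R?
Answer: -1856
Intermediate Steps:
v = 90 (v = 4 - 1*(-86) = 4 + 86 = 90)
E = -56
E + v*U(5*(-4), 1) = -56 + 90*(5*(-4)) = -56 + 90*(-20) = -56 - 1800 = -1856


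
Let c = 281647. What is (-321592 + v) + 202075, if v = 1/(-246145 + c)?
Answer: -4243092533/35502 ≈ -1.1952e+5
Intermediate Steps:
v = 1/35502 (v = 1/(-246145 + 281647) = 1/35502 ≈ 2.8167e-5)
(-321592 + v) + 202075 = (-321592 + 1/35502) + 202075 = -11417159183/35502 + 202075 = -4243092533/35502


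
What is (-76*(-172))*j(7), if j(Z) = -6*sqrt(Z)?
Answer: -78432*sqrt(7) ≈ -2.0751e+5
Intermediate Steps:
(-76*(-172))*j(7) = (-76*(-172))*(-6*sqrt(7)) = 13072*(-6*sqrt(7)) = -78432*sqrt(7)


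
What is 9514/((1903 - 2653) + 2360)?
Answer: 4757/805 ≈ 5.9093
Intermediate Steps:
9514/((1903 - 2653) + 2360) = 9514/(-750 + 2360) = 9514/1610 = 9514*(1/1610) = 4757/805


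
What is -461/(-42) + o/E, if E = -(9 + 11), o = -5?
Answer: 943/84 ≈ 11.226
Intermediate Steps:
E = -20 (E = -1*20 = -20)
-461/(-42) + o/E = -461/(-42) - 5/(-20) = -461*(-1/42) - 5*(-1/20) = 461/42 + ¼ = 943/84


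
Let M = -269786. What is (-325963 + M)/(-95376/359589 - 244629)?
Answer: 71408262387/29321997619 ≈ 2.4353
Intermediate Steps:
(-325963 + M)/(-95376/359589 - 244629) = (-325963 - 269786)/(-95376/359589 - 244629) = -595749/(-95376*1/359589 - 244629) = -595749/(-31792/119863 - 244629) = -595749/(-29321997619/119863) = -595749*(-119863/29321997619) = 71408262387/29321997619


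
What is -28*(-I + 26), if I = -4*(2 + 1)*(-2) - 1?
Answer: -84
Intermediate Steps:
I = 23 (I = -4*3*(-2) - 1 = -12*(-2) - 1 = 24 - 1 = 23)
-28*(-I + 26) = -28*(-1*23 + 26) = -28*(-23 + 26) = -28*3 = -84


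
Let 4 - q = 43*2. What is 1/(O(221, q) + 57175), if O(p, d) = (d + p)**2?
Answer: 1/76496 ≈ 1.3073e-5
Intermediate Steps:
q = -82 (q = 4 - 43*2 = 4 - 1*86 = 4 - 86 = -82)
1/(O(221, q) + 57175) = 1/((-82 + 221)**2 + 57175) = 1/(139**2 + 57175) = 1/(19321 + 57175) = 1/76496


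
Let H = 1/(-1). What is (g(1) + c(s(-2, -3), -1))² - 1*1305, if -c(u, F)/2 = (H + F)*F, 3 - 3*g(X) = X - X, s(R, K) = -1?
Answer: -1296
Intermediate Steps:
H = -1 (H = 1*(-1) = -1)
g(X) = 1 (g(X) = 1 - (X - X)/3 = 1 - ⅓*0 = 1 + 0 = 1)
c(u, F) = -2*F*(-1 + F) (c(u, F) = -2*(-1 + F)*F = -2*F*(-1 + F))
(g(1) + c(s(-2, -3), -1))² - 1*1305 = (1 + 2*(-1)*(1 - 1*(-1)))² - 1*1305 = (1 + 2*(-1)*(1 + 1))² - 1305 = (1 + 2*(-1)*2)² - 1305 = (1 - 4)² - 1305 = (-3)² - 1305 = 9 - 1305 = -1296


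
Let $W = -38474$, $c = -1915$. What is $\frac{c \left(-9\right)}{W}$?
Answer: $- \frac{17235}{38474} \approx -0.44796$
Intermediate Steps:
$\frac{c \left(-9\right)}{W} = \frac{\left(-1915\right) \left(-9\right)}{-38474} = 17235 \left(- \frac{1}{38474}\right) = - \frac{17235}{38474}$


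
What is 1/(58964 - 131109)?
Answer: -1/72145 ≈ -1.3861e-5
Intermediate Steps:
1/(58964 - 131109) = 1/(-72145) = 1*(-1/72145) = -1/72145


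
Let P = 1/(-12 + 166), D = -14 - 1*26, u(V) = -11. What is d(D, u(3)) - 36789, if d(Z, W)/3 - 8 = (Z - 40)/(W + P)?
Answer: -62206185/1693 ≈ -36743.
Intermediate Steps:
D = -40 (D = -14 - 26 = -40)
P = 1/154 ≈ 0.0064935
d(Z, W) = 24 + 3*(-40 + Z)/(1/154 + W) (d(Z, W) = 24 + 3*((Z - 40)/(W + 1/154)) = 24 + 3*((-40 + Z)/(1/154 + W)) = 24 + 3*(-40 + Z)/(1/154 + W))
d(D, u(3)) - 36789 = 6*(-3076 + 77*(-40) + 616*(-11))/(1 + 154*(-11)) - 36789 = 6*(-3076 - 3080 - 6776)/(1 - 1694) - 36789 = 6*(-12932)/(-1693) - 36789 = 6*(-1/1693)*(-12932) - 36789 = 77592/1693 - 36789 = -62206185/1693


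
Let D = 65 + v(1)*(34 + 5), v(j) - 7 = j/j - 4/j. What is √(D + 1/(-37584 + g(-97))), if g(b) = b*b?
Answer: √143213502/805 ≈ 14.866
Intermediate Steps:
v(j) = 8 - 4/j (v(j) = 7 + (j/j - 4/j) = 7 + (1 - 4/j) = 8 - 4/j)
g(b) = b²
D = 221 (D = 65 + (8 - 4/1)*(34 + 5) = 65 + (8 - 4*1)*39 = 65 + (8 - 4)*39 = 65 + 4*39 = 65 + 156 = 221)
√(D + 1/(-37584 + g(-97))) = √(221 + 1/(-37584 + (-97)²)) = √(221 + 1/(-37584 + 9409)) = √(221 + 1/(-28175)) = √(221 - 1/28175) = √(6226674/28175) = √143213502/805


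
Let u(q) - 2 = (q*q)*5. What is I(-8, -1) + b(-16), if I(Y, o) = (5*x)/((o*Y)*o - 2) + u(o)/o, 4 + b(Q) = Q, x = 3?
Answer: -57/2 ≈ -28.500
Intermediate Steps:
b(Q) = -4 + Q
u(q) = 2 + 5*q² (u(q) = 2 + (q*q)*5 = 2 + q²*5 = 2 + 5*q²)
I(Y, o) = 15/(-2 + Y*o²) + (2 + 5*o²)/o (I(Y, o) = (5*3)/((o*Y)*o - 2) + (2 + 5*o²)/o = 15/((Y*o)*o - 2) + (2 + 5*o²)/o = 15/(Y*o² - 2) + (2 + 5*o²)/o = 15/(-2 + Y*o²) + (2 + 5*o²)/o)
I(-8, -1) + b(-16) = (-4 - 10*(-1)² + 15*(-1) - 8*(-1)²*(2 + 5*(-1)²))/((-1)*(-2 - 8*(-1)²)) + (-4 - 16) = -(-4 - 10*1 - 15 - 8*1*(2 + 5*1))/(-2 - 8*1) - 20 = -(-4 - 10 - 15 - 8*1*(2 + 5))/(-2 - 8) - 20 = -1*(-4 - 10 - 15 - 8*1*7)/(-10) - 20 = -1*(-⅒)*(-4 - 10 - 15 - 56) - 20 = -1*(-⅒)*(-85) - 20 = -17/2 - 20 = -57/2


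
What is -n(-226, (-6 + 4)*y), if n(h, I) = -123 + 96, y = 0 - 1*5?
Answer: 27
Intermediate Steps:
y = -5 (y = 0 - 5 = -5)
n(h, I) = -27
-n(-226, (-6 + 4)*y) = -1*(-27) = 27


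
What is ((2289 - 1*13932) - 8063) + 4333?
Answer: -15373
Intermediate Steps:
((2289 - 1*13932) - 8063) + 4333 = ((2289 - 13932) - 8063) + 4333 = (-11643 - 8063) + 4333 = -19706 + 4333 = -15373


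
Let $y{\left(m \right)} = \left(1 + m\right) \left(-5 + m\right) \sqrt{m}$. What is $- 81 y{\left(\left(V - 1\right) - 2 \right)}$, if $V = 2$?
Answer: $0$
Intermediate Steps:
$y{\left(m \right)} = \sqrt{m} \left(1 + m\right) \left(-5 + m\right)$
$- 81 y{\left(\left(V - 1\right) - 2 \right)} = - 81 \sqrt{\left(2 - 1\right) - 2} \left(-5 + \left(\left(2 - 1\right) - 2\right)^{2} - 4 \left(\left(2 - 1\right) - 2\right)\right) = - 81 \sqrt{1 - 2} \left(-5 + \left(1 - 2\right)^{2} - 4 \left(1 - 2\right)\right) = - 81 \sqrt{-1} \left(-5 + \left(-1\right)^{2} - -4\right) = - 81 i \left(-5 + 1 + 4\right) = - 81 i 0 = \left(-81\right) 0 = 0$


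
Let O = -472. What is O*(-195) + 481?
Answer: 92521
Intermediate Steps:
O*(-195) + 481 = -472*(-195) + 481 = 92040 + 481 = 92521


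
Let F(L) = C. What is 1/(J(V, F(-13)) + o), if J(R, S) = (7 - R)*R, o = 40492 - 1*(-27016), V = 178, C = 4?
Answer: 1/37070 ≈ 2.6976e-5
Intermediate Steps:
F(L) = 4
o = 67508 (o = 40492 + 27016 = 67508)
J(R, S) = R*(7 - R)
1/(J(V, F(-13)) + o) = 1/(178*(7 - 1*178) + 67508) = 1/(178*(7 - 178) + 67508) = 1/(178*(-171) + 67508) = 1/(-30438 + 67508) = 1/37070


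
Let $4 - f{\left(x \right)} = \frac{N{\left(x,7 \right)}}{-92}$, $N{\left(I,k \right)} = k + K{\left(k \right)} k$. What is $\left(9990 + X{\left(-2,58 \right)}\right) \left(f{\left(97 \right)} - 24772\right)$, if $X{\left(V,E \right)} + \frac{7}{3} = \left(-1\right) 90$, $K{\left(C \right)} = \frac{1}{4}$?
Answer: $- \frac{11766934399}{48} \approx -2.4514 \cdot 10^{8}$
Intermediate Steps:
$K{\left(C \right)} = \frac{1}{4}$
$N{\left(I,k \right)} = \frac{5 k}{4}$ ($N{\left(I,k \right)} = k + \frac{k}{4} = \frac{5 k}{4}$)
$X{\left(V,E \right)} = - \frac{277}{3}$ ($X{\left(V,E \right)} = - \frac{7}{3} - 90 = - \frac{277}{3}$)
$f{\left(x \right)} = \frac{1507}{368}$ ($f{\left(x \right)} = 4 - \frac{\frac{5}{4} \cdot 7}{-92} = 4 - \frac{35}{4} \left(- \frac{1}{92}\right) = 4 - - \frac{35}{368} = 4 + \frac{35}{368} = \frac{1507}{368}$)
$\left(9990 + X{\left(-2,58 \right)}\right) \left(f{\left(97 \right)} - 24772\right) = \left(9990 - \frac{277}{3}\right) \left(\frac{1507}{368} - 24772\right) = \frac{29693}{3} \left(- \frac{9114589}{368}\right) = - \frac{11766934399}{48}$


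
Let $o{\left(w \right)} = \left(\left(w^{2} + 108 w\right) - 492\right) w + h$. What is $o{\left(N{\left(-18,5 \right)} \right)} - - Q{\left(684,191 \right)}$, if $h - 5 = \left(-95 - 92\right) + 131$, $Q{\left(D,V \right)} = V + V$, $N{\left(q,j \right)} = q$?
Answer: $38347$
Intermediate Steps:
$Q{\left(D,V \right)} = 2 V$
$h = -51$ ($h = 5 + \left(\left(-95 - 92\right) + 131\right) = 5 + \left(-187 + 131\right) = 5 - 56 = -51$)
$o{\left(w \right)} = -51 + w \left(-492 + w^{2} + 108 w\right)$ ($o{\left(w \right)} = \left(\left(w^{2} + 108 w\right) - 492\right) w - 51 = \left(-492 + w^{2} + 108 w\right) w - 51 = w \left(-492 + w^{2} + 108 w\right) - 51 = -51 + w \left(-492 + w^{2} + 108 w\right)$)
$o{\left(N{\left(-18,5 \right)} \right)} - - Q{\left(684,191 \right)} = \left(-51 + \left(-18\right)^{3} - -8856 + 108 \left(-18\right)^{2}\right) - - 2 \cdot 191 = \left(-51 - 5832 + 8856 + 108 \cdot 324\right) - \left(-1\right) 382 = \left(-51 - 5832 + 8856 + 34992\right) - -382 = 37965 + 382 = 38347$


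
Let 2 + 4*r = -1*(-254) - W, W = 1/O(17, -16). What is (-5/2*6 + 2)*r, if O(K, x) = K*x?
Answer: -891085/1088 ≈ -819.01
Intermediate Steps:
W = -1/272 (W = 1/(17*(-16)) = 1/(-272) = -1/272 ≈ -0.0036765)
r = 68545/1088 (r = -½ + (-1*(-254) - 1*(-1/272))/4 = -½ + (254 + 1/272)/4 = -½ + (¼)*(69089/272) = -½ + 69089/1088 = 68545/1088 ≈ 63.001)
(-5/2*6 + 2)*r = (-5/2*6 + 2)*(68545/1088) = (-15 + 2)*(68545/1088) = -13*68545/1088 = -891085/1088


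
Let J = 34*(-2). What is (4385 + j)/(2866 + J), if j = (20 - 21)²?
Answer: 2193/1399 ≈ 1.5675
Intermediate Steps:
J = -68
j = 1 (j = (-1)² = 1)
(4385 + j)/(2866 + J) = (4385 + 1)/(2866 - 68) = 4386/2798 = 4386*(1/2798) = 2193/1399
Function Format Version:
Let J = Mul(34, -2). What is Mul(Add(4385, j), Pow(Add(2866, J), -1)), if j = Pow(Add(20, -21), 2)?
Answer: Rational(2193, 1399) ≈ 1.5675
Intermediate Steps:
J = -68
j = 1 (j = Pow(-1, 2) = 1)
Mul(Add(4385, j), Pow(Add(2866, J), -1)) = Mul(Add(4385, 1), Pow(Add(2866, -68), -1)) = Mul(4386, Pow(2798, -1)) = Mul(4386, Rational(1, 2798)) = Rational(2193, 1399)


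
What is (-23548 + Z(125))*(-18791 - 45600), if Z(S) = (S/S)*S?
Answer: 1508230393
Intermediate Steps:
Z(S) = S (Z(S) = 1*S = S)
(-23548 + Z(125))*(-18791 - 45600) = (-23548 + 125)*(-18791 - 45600) = -23423*(-64391) = 1508230393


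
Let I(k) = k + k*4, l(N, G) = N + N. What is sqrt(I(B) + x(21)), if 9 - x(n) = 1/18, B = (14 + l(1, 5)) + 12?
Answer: sqrt(5362)/6 ≈ 12.204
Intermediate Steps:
l(N, G) = 2*N
B = 28 (B = (14 + 2*1) + 12 = (14 + 2) + 12 = 16 + 12 = 28)
I(k) = 5*k (I(k) = k + 4*k = 5*k)
x(n) = 161/18 (x(n) = 9 - 1/18 = 161/18)
sqrt(I(B) + x(21)) = sqrt(5*28 + 161/18) = sqrt(140 + 161/18) = sqrt(2681/18) = sqrt(5362)/6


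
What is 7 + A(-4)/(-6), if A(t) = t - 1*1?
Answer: 47/6 ≈ 7.8333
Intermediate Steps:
A(t) = -1 + t (A(t) = t - 1 = -1 + t)
7 + A(-4)/(-6) = 7 + (-1 - 4)/(-6) = 7 - ⅙*(-5) = 7 + ⅚ = 47/6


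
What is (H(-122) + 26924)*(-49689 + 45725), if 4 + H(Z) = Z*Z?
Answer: -165711056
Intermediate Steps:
H(Z) = -4 + Z**2 (H(Z) = -4 + Z*Z = -4 + Z**2)
(H(-122) + 26924)*(-49689 + 45725) = ((-4 + (-122)**2) + 26924)*(-49689 + 45725) = ((-4 + 14884) + 26924)*(-3964) = (14880 + 26924)*(-3964) = 41804*(-3964) = -165711056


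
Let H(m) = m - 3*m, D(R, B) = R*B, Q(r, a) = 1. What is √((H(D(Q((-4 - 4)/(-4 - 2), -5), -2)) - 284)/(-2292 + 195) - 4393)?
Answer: I*√2146358953/699 ≈ 66.279*I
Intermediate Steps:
D(R, B) = B*R
H(m) = -2*m
√((H(D(Q((-4 - 4)/(-4 - 2), -5), -2)) - 284)/(-2292 + 195) - 4393) = √((-(-4) - 284)/(-2292 + 195) - 4393) = √((-2*(-2) - 284)/(-2097) - 4393) = √((4 - 284)*(-1/2097) - 4393) = √(-280*(-1/2097) - 4393) = √(280/2097 - 4393) = √(-9211841/2097) = I*√2146358953/699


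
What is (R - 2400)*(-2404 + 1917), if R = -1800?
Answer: 2045400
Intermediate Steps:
(R - 2400)*(-2404 + 1917) = (-1800 - 2400)*(-2404 + 1917) = -4200*(-487) = 2045400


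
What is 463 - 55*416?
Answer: -22417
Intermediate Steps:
463 - 55*416 = 463 - 22880 = -22417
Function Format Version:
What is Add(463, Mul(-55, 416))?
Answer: -22417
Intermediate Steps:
Add(463, Mul(-55, 416)) = Add(463, -22880) = -22417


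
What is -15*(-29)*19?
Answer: 8265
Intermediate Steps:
-15*(-29)*19 = 435*19 = 8265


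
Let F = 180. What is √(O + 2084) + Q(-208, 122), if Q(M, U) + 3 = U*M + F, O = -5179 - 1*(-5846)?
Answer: -25199 + √2751 ≈ -25147.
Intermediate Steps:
O = 667 (O = -5179 + 5846 = 667)
Q(M, U) = 177 + M*U (Q(M, U) = -3 + (U*M + 180) = -3 + (M*U + 180) = -3 + (180 + M*U) = 177 + M*U)
√(O + 2084) + Q(-208, 122) = √(667 + 2084) + (177 - 208*122) = √2751 + (177 - 25376) = √2751 - 25199 = -25199 + √2751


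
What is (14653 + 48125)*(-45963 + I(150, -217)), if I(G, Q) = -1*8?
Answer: -2885967438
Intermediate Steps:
I(G, Q) = -8
(14653 + 48125)*(-45963 + I(150, -217)) = (14653 + 48125)*(-45963 - 8) = 62778*(-45971) = -2885967438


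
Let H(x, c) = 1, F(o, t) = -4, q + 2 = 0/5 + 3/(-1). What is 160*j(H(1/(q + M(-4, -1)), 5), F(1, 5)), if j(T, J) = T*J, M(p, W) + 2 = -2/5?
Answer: -640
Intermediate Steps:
M(p, W) = -12/5 (M(p, W) = -2 - 2/5 = -12/5)
q = -5 (q = -2 + (0/5 + 3/(-1)) = -2 + (0*(1/5) + 3*(-1)) = -2 + (0 - 3) = -2 - 3 = -5)
j(T, J) = J*T
160*j(H(1/(q + M(-4, -1)), 5), F(1, 5)) = 160*(-4*1) = 160*(-4) = -640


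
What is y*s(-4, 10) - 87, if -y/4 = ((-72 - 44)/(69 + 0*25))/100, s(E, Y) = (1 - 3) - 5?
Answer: -150887/1725 ≈ -87.471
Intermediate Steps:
s(E, Y) = -7 (s(E, Y) = -2 - 5 = -7)
y = 116/1725 (y = -4*(-72 - 44)/(69 + 0*25)/100 = -4*(-116/(69 + 0))/100 = -4*(-116/69)/100 = -4*(-116*1/69)/100 = -(-464)/(69*100) = -4*(-29/1725) = 116/1725 ≈ 0.067246)
y*s(-4, 10) - 87 = (116/1725)*(-7) - 87 = -812/1725 - 87 = -150887/1725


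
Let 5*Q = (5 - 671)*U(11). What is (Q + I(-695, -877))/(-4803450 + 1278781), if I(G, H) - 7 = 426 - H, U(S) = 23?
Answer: 8768/17623345 ≈ 0.00049752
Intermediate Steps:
I(G, H) = 433 - H (I(G, H) = 7 + (426 - H) = 433 - H)
Q = -15318/5 (Q = ((5 - 671)*23)/5 = (-666*23)/5 = (⅕)*(-15318) = -15318/5 ≈ -3063.6)
(Q + I(-695, -877))/(-4803450 + 1278781) = (-15318/5 + (433 - 1*(-877)))/(-4803450 + 1278781) = (-15318/5 + (433 + 877))/(-3524669) = (-15318/5 + 1310)*(-1/3524669) = -8768/5*(-1/3524669) = 8768/17623345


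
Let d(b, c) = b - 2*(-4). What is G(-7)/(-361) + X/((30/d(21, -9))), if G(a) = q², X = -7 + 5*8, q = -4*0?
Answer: 319/10 ≈ 31.900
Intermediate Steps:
d(b, c) = 8 + b (d(b, c) = b + 8 = 8 + b)
q = 0
X = 33 (X = -7 + 40 = 33)
G(a) = 0 (G(a) = 0² = 0)
G(-7)/(-361) + X/((30/d(21, -9))) = 0/(-361) + 33/((30/(8 + 21))) = 0*(-1/361) + 33/((30/29)) = 0 + 33/((30*(1/29))) = 0 + 33/(30/29) = 0 + 33*(29/30) = 0 + 319/10 = 319/10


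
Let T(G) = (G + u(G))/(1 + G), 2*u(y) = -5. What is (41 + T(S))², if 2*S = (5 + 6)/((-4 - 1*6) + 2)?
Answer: 23716/25 ≈ 948.64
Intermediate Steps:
S = -11/16 (S = ((5 + 6)/((-4 - 1*6) + 2))/2 = (11/((-4 - 6) + 2))/2 = (11/(-10 + 2))/2 = (11/(-8))/2 = (11*(-⅛))/2 = (½)*(-11/8) = -11/16 ≈ -0.68750)
u(y) = -5/2 (u(y) = (½)*(-5) = -5/2)
T(G) = (-5/2 + G)/(1 + G) (T(G) = (G - 5/2)/(1 + G) = (-5/2 + G)/(1 + G))
(41 + T(S))² = (41 + (-5/2 - 11/16)/(1 - 11/16))² = (41 - 51/16/(5/16))² = (41 + (16/5)*(-51/16))² = (41 - 51/5)² = (154/5)² = 23716/25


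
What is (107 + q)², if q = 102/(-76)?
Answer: 16120225/1444 ≈ 11164.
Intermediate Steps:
q = -51/38 (q = 102*(-1/76) = -51/38 ≈ -1.3421)
(107 + q)² = (107 - 51/38)² = (4015/38)² = 16120225/1444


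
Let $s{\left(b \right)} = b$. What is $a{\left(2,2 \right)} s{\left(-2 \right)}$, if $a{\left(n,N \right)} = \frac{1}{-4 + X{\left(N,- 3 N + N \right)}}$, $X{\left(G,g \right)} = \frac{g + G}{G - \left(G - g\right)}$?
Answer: $\frac{4}{7} \approx 0.57143$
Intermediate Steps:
$X{\left(G,g \right)} = \frac{G + g}{g}$
$a{\left(n,N \right)} = - \frac{2}{7}$ ($a{\left(n,N \right)} = \frac{1}{-4 + \frac{N + \left(- 3 N + N\right)}{- 3 N + N}} = \frac{1}{-4 + \frac{N - 2 N}{\left(-2\right) N}} = \frac{1}{-4 + - \frac{1}{2 N} \left(- N\right)} = \frac{1}{-4 + \frac{1}{2}} = \frac{1}{- \frac{7}{2}} = - \frac{2}{7}$)
$a{\left(2,2 \right)} s{\left(-2 \right)} = \left(- \frac{2}{7}\right) \left(-2\right) = \frac{4}{7}$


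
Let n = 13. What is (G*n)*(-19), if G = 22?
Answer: -5434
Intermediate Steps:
(G*n)*(-19) = (22*13)*(-19) = 286*(-19) = -5434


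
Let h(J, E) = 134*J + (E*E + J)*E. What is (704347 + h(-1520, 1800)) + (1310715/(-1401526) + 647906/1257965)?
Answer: 1468326715258938125873/251867236370 ≈ 5.8298e+9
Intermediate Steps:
h(J, E) = 134*J + E*(J + E**2) (h(J, E) = 134*J + (E**2 + J)*E = 134*J + (J + E**2)*E = 134*J + E*(J + E**2))
(704347 + h(-1520, 1800)) + (1310715/(-1401526) + 647906/1257965) = (704347 + (1800**3 + 134*(-1520) + 1800*(-1520))) + (1310715/(-1401526) + 647906/1257965) = (704347 + (5832000000 - 203680 - 2736000)) + (1310715*(-1/1401526) + 647906*(1/1257965)) = (704347 + 5829060320) + (-187245/200218 + 647906/1257965) = 5829764667 - 105825212917/251867236370 = 1468326715258938125873/251867236370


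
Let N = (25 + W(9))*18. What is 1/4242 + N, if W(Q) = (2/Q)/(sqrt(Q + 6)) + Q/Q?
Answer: 1985257/4242 + 4*sqrt(15)/15 ≈ 469.03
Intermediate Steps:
W(Q) = 1 + 2/(Q*sqrt(6 + Q)) (W(Q) = (2/Q)/(sqrt(6 + Q)) + 1 = (2/Q)/sqrt(6 + Q) + 1 = 2/(Q*sqrt(6 + Q)) + 1 = 1 + 2/(Q*sqrt(6 + Q)))
N = 468 + 4*sqrt(15)/15 (N = (25 + (1 + 2/(9*sqrt(6 + 9))))*18 = (25 + (1 + 2*(1/9)/sqrt(15)))*18 = (25 + (1 + 2*(1/9)*(sqrt(15)/15)))*18 = (25 + (1 + 2*sqrt(15)/135))*18 = (26 + 2*sqrt(15)/135)*18 = 468 + 4*sqrt(15)/15 ≈ 469.03)
1/4242 + N = 1/4242 + (468 + 4*sqrt(15)/15) = 1985257/4242 + 4*sqrt(15)/15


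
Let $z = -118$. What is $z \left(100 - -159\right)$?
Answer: $-30562$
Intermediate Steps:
$z \left(100 - -159\right) = - 118 \left(100 - -159\right) = - 118 \left(100 + 159\right) = \left(-118\right) 259 = -30562$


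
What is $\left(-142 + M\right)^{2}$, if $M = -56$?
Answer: $39204$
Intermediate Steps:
$\left(-142 + M\right)^{2} = \left(-142 - 56\right)^{2} = \left(-198\right)^{2} = 39204$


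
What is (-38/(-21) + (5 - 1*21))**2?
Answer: 88804/441 ≈ 201.37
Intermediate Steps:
(-38/(-21) + (5 - 1*21))**2 = (-38*(-1/21) + (5 - 21))**2 = (38/21 - 16)**2 = (-298/21)**2 = 88804/441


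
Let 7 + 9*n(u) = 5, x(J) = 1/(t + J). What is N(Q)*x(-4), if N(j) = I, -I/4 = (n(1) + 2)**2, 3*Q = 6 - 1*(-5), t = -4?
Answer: 128/81 ≈ 1.5802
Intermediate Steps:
x(J) = 1/(-4 + J)
n(u) = -2/9 (n(u) = -7/9 + (1/9)*5 = -7/9 + 5/9 = -2/9)
Q = 11/3 (Q = (6 - 1*(-5))/3 = (6 + 5)/3 = (1/3)*11 = 11/3 ≈ 3.6667)
I = -1024/81 (I = -4*(-2/9 + 2)**2 = -4*(16/9)**2 = -4*256/81 = -1024/81 ≈ -12.642)
N(j) = -1024/81
N(Q)*x(-4) = -1024/(81*(-4 - 4)) = -1024/81/(-8) = -1024/81*(-1/8) = 128/81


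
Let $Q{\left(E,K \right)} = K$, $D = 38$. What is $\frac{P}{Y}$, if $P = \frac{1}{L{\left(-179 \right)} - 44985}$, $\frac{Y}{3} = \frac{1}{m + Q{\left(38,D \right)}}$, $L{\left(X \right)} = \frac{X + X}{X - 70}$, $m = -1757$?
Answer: $\frac{142677}{11200907} \approx 0.012738$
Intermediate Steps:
$L{\left(X \right)} = \frac{2 X}{-70 + X}$
$Y = - \frac{1}{573}$ ($Y = \frac{3}{-1757 + 38} = \frac{3}{-1719} = 3 \left(- \frac{1}{1719}\right) = - \frac{1}{573} \approx -0.0017452$)
$P = - \frac{249}{11200907}$ ($P = \frac{1}{2 \left(-179\right) \frac{1}{-70 - 179} - 44985} = \frac{1}{2 \left(-179\right) \frac{1}{-249} - 44985} = \frac{1}{2 \left(-179\right) \left(- \frac{1}{249}\right) - 44985} = \frac{1}{\frac{358}{249} - 44985} = \frac{1}{- \frac{11200907}{249}} = - \frac{249}{11200907} \approx -2.223 \cdot 10^{-5}$)
$\frac{P}{Y} = - \frac{249}{11200907 \left(- \frac{1}{573}\right)} = \left(- \frac{249}{11200907}\right) \left(-573\right) = \frac{142677}{11200907}$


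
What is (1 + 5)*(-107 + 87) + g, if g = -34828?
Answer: -34948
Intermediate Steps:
(1 + 5)*(-107 + 87) + g = (1 + 5)*(-107 + 87) - 34828 = 6*(-20) - 34828 = -120 - 34828 = -34948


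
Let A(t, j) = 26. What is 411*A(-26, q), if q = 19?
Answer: 10686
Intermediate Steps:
411*A(-26, q) = 411*26 = 10686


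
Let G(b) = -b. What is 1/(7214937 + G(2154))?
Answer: 1/7212783 ≈ 1.3864e-7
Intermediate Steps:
1/(7214937 + G(2154)) = 1/(7214937 - 1*2154) = 1/(7214937 - 2154) = 1/7212783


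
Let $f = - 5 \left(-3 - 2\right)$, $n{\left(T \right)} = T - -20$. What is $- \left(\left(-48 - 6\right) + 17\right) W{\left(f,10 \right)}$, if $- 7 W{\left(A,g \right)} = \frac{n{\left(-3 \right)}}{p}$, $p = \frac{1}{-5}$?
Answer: $\frac{3145}{7} \approx 449.29$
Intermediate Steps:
$n{\left(T \right)} = 20 + T$ ($n{\left(T \right)} = T + 20 = 20 + T$)
$p = - \frac{1}{5} \approx -0.2$
$f = 25$ ($f = \left(-5\right) \left(-5\right) = 25$)
$W{\left(A,g \right)} = \frac{85}{7}$ ($W{\left(A,g \right)} = - \frac{\left(20 - 3\right) \frac{1}{- \frac{1}{5}}}{7} = - \frac{17 \left(-5\right)}{7} = \left(- \frac{1}{7}\right) \left(-85\right) = \frac{85}{7}$)
$- \left(\left(-48 - 6\right) + 17\right) W{\left(f,10 \right)} = - \frac{\left(\left(-48 - 6\right) + 17\right) 85}{7} = - \frac{\left(-54 + 17\right) 85}{7} = - \frac{\left(-37\right) 85}{7} = \left(-1\right) \left(- \frac{3145}{7}\right) = \frac{3145}{7}$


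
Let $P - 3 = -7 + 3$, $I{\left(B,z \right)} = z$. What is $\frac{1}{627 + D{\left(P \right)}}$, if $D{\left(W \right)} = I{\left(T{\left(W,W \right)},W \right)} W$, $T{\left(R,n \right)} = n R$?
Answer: $\frac{1}{628} \approx 0.0015924$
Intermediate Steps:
$T{\left(R,n \right)} = R n$
$P = -1$ ($P = 3 + \left(-7 + 3\right) = 3 - 4 = -1$)
$D{\left(W \right)} = W^{2}$ ($D{\left(W \right)} = W W = W^{2}$)
$\frac{1}{627 + D{\left(P \right)}} = \frac{1}{627 + \left(-1\right)^{2}} = \frac{1}{627 + 1} = \frac{1}{628}$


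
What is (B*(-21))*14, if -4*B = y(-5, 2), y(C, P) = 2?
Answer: 147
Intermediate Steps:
B = -½ (B = -¼*2 = -½ ≈ -0.50000)
(B*(-21))*14 = -½*(-21)*14 = (21/2)*14 = 147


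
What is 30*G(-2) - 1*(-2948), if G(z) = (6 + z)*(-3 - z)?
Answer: 2828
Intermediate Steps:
G(z) = (-3 - z)*(6 + z)
30*G(-2) - 1*(-2948) = 30*(-18 - 1*(-2)**2 - 9*(-2)) - 1*(-2948) = 30*(-18 - 1*4 + 18) + 2948 = 30*(-18 - 4 + 18) + 2948 = 30*(-4) + 2948 = -120 + 2948 = 2828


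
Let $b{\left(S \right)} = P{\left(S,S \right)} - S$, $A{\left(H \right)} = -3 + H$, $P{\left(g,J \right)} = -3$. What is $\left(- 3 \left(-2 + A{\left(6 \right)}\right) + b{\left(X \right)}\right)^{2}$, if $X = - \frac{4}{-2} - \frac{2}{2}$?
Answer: $49$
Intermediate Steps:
$X = 1$ ($X = \left(-4\right) \left(- \frac{1}{2}\right) - 1 = 2 - 1 = 1$)
$b{\left(S \right)} = -3 - S$
$\left(- 3 \left(-2 + A{\left(6 \right)}\right) + b{\left(X \right)}\right)^{2} = \left(- 3 \left(-2 + \left(-3 + 6\right)\right) - 4\right)^{2} = \left(- 3 \left(-2 + 3\right) - 4\right)^{2} = \left(\left(-3\right) 1 - 4\right)^{2} = \left(-3 - 4\right)^{2} = \left(-7\right)^{2} = 49$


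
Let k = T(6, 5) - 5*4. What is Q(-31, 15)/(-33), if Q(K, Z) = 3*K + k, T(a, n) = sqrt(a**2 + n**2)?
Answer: 113/33 - sqrt(61)/33 ≈ 3.1876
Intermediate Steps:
k = -20 + sqrt(61) (k = sqrt(6**2 + 5**2) - 5*4 = sqrt(36 + 25) - 20 = sqrt(61) - 20 = -20 + sqrt(61) ≈ -12.190)
Q(K, Z) = -20 + sqrt(61) + 3*K (Q(K, Z) = 3*K + (-20 + sqrt(61)) = -20 + sqrt(61) + 3*K)
Q(-31, 15)/(-33) = (-20 + sqrt(61) + 3*(-31))/(-33) = (-20 + sqrt(61) - 93)*(-1/33) = (-113 + sqrt(61))*(-1/33) = 113/33 - sqrt(61)/33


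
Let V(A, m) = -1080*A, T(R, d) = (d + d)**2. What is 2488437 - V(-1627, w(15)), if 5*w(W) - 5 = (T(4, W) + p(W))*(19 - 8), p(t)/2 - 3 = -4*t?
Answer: 731277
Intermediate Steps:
p(t) = 6 - 8*t (p(t) = 6 + 2*(-4*t) = 6 - 8*t)
T(R, d) = 4*d**2 (T(R, d) = (2*d)**2 = 4*d**2)
w(W) = 71/5 - 88*W/5 + 44*W**2/5 (w(W) = 1 + ((4*W**2 + (6 - 8*W))*(19 - 8))/5 = 1 + ((6 - 8*W + 4*W**2)*11)/5 = 1 + (66 - 88*W + 44*W**2)/5 = 1 + (66/5 - 88*W/5 + 44*W**2/5) = 71/5 - 88*W/5 + 44*W**2/5)
2488437 - V(-1627, w(15)) = 2488437 - (-1080)*(-1627) = 2488437 - 1*1757160 = 2488437 - 1757160 = 731277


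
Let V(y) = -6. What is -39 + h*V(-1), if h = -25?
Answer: 111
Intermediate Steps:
-39 + h*V(-1) = -39 - 25*(-6) = -39 + 150 = 111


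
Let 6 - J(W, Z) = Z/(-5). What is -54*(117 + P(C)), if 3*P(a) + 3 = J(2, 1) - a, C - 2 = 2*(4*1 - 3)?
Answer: -31518/5 ≈ -6303.6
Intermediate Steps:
J(W, Z) = 6 + Z/5 (J(W, Z) = 6 - Z/(-5) = 6 - Z*(-1)/5 = 6 - (-1)*Z/5 = 6 + Z/5)
C = 4 (C = 2 + 2*(4*1 - 3) = 2 + 2*(4 - 3) = 2 + 2*1 = 2 + 2 = 4)
P(a) = 16/15 - a/3 (P(a) = -1 + ((6 + (1/5)*1) - a)/3 = -1 + ((6 + 1/5) - a)/3 = -1 + (31/5 - a)/3 = -1 + (31/15 - a/3) = 16/15 - a/3)
-54*(117 + P(C)) = -54*(117 + (16/15 - 1/3*4)) = -54*(117 + (16/15 - 4/3)) = -54*(117 - 4/15) = -54*1751/15 = -31518/5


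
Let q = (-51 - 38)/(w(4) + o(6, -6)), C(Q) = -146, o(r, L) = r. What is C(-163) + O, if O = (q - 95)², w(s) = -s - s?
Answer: 9617/4 ≈ 2404.3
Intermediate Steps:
w(s) = -2*s
q = 89/2 (q = (-51 - 38)/(-2*4 + 6) = -89/(-8 + 6) = -89/(-2) = -89*(-½) = 89/2 ≈ 44.500)
O = 10201/4 (O = (89/2 - 95)² = (-101/2)² = 10201/4 ≈ 2550.3)
C(-163) + O = -146 + 10201/4 = 9617/4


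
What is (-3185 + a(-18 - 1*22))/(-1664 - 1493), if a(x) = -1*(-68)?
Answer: 3117/3157 ≈ 0.98733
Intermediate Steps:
a(x) = 68
(-3185 + a(-18 - 1*22))/(-1664 - 1493) = (-3185 + 68)/(-1664 - 1493) = -3117/(-3157) = -3117*(-1/3157) = 3117/3157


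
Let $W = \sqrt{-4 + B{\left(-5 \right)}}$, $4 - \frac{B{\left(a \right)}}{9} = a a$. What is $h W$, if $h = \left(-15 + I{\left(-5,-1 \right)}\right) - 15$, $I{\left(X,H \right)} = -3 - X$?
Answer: $- 28 i \sqrt{193} \approx - 388.99 i$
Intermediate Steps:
$h = -28$ ($h = \left(-15 - -2\right) - 15 = \left(-15 + \left(-3 + 5\right)\right) - 15 = \left(-15 + 2\right) - 15 = -13 - 15 = -28$)
$B{\left(a \right)} = 36 - 9 a^{2}$ ($B{\left(a \right)} = 36 - 9 a a = 36 - 9 a^{2}$)
$W = i \sqrt{193}$ ($W = \sqrt{-4 + \left(36 - 9 \left(-5\right)^{2}\right)} = \sqrt{-4 + \left(36 - 225\right)} = \sqrt{-4 - 189} = \sqrt{-193} = i \sqrt{193} \approx 13.892 i$)
$h W = - 28 i \sqrt{193}$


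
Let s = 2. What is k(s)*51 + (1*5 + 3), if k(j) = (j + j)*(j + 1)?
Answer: 620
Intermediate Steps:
k(j) = 2*j*(1 + j) (k(j) = (2*j)*(1 + j) = 2*j*(1 + j))
k(s)*51 + (1*5 + 3) = (2*2*(1 + 2))*51 + (1*5 + 3) = (2*2*3)*51 + (5 + 3) = 12*51 + 8 = 612 + 8 = 620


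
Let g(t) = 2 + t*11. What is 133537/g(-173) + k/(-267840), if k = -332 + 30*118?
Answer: -4471581061/63645480 ≈ -70.258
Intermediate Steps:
g(t) = 2 + 11*t
k = 3208 (k = -332 + 3540 = 3208)
133537/g(-173) + k/(-267840) = 133537/(2 + 11*(-173)) + 3208/(-267840) = 133537/(2 - 1903) + 3208*(-1/267840) = 133537/(-1901) - 401/33480 = 133537*(-1/1901) - 401/33480 = -133537/1901 - 401/33480 = -4471581061/63645480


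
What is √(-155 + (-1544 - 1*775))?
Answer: I*√2474 ≈ 49.739*I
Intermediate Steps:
√(-155 + (-1544 - 1*775)) = √(-155 + (-1544 - 775)) = √(-155 - 2319) = √(-2474) = I*√2474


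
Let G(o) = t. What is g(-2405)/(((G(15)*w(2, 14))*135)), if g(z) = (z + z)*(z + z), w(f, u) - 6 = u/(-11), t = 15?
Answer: 195767/81 ≈ 2416.9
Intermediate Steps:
w(f, u) = 6 - u/11 (w(f, u) = 6 + u/(-11) = 6 + u*(-1/11) = 6 - u/11)
G(o) = 15
g(z) = 4*z**2 (g(z) = (2*z)*(2*z) = 4*z**2)
g(-2405)/(((G(15)*w(2, 14))*135)) = (4*(-2405)**2)/(((15*(6 - 1/11*14))*135)) = (4*5784025)/(((15*(6 - 14/11))*135)) = 23136100/(((15*(52/11))*135)) = 23136100/(((780/11)*135)) = 23136100/(105300/11) = 23136100*(11/105300) = 195767/81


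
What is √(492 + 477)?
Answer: √969 ≈ 31.129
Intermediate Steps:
√(492 + 477) = √969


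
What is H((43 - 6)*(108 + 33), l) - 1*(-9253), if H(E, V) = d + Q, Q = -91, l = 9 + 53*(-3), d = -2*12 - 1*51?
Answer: 9087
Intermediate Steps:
d = -75 (d = -24 - 51 = -75)
l = -150 (l = 9 - 159 = -150)
H(E, V) = -166 (H(E, V) = -75 - 91 = -166)
H((43 - 6)*(108 + 33), l) - 1*(-9253) = -166 - 1*(-9253) = -166 + 9253 = 9087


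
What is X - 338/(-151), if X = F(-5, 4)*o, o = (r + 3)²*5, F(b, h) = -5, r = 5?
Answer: -241262/151 ≈ -1597.8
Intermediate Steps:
o = 320 (o = (5 + 3)²*5 = 8²*5 = 64*5 = 320)
X = -1600 (X = -5*320 = -1600)
X - 338/(-151) = -1600 - 338/(-151) = -1600 - 338*(-1/151) = -1600 + 338/151 = -241262/151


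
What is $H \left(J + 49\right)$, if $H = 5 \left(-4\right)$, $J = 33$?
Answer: $-1640$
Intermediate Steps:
$H = -20$
$H \left(J + 49\right) = - 20 \left(33 + 49\right) = \left(-20\right) 82 = -1640$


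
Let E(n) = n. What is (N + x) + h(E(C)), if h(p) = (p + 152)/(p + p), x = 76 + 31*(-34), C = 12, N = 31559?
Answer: 183527/6 ≈ 30588.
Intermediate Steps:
x = -978 (x = 76 - 1054 = -978)
h(p) = (152 + p)/(2*p) (h(p) = (152 + p)/((2*p)) = (152 + p)*(1/(2*p)) = (152 + p)/(2*p))
(N + x) + h(E(C)) = (31559 - 978) + (1/2)*(152 + 12)/12 = 30581 + (1/2)*(1/12)*164 = 30581 + 41/6 = 183527/6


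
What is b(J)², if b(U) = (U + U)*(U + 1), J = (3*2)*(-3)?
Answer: 374544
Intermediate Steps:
J = -18 (J = 6*(-3) = -18)
b(U) = 2*U*(1 + U) (b(U) = (2*U)*(1 + U) = 2*U*(1 + U))
b(J)² = (2*(-18)*(1 - 18))² = (2*(-18)*(-17))² = 612² = 374544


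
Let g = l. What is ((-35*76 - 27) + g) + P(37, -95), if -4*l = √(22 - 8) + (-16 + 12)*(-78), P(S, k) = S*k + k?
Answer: -6375 - √14/4 ≈ -6375.9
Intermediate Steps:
P(S, k) = k + S*k
l = -78 - √14/4 (l = -(√(22 - 8) + (-16 + 12)*(-78))/4 = -(√14 - 4*(-78))/4 = -(√14 + 312)/4 = -(312 + √14)/4 = -78 - √14/4 ≈ -78.935)
g = -78 - √14/4 ≈ -78.935
((-35*76 - 27) + g) + P(37, -95) = ((-35*76 - 27) + (-78 - √14/4)) - 95*(1 + 37) = ((-2660 - 27) + (-78 - √14/4)) - 95*38 = (-2687 + (-78 - √14/4)) - 3610 = (-2765 - √14/4) - 3610 = -6375 - √14/4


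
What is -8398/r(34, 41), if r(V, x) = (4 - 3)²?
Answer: -8398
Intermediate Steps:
r(V, x) = 1 (r(V, x) = 1² = 1)
-8398/r(34, 41) = -8398/1 = -8398*1 = -8398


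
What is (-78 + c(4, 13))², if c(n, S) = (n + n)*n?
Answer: 2116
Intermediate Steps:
c(n, S) = 2*n² (c(n, S) = (2*n)*n = 2*n²)
(-78 + c(4, 13))² = (-78 + 2*4²)² = (-78 + 2*16)² = (-78 + 32)² = (-46)² = 2116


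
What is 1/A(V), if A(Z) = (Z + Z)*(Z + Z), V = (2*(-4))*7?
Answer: 1/12544 ≈ 7.9719e-5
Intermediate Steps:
V = -56 (V = -8*7 = -56)
A(Z) = 4*Z² (A(Z) = (2*Z)*(2*Z) = 4*Z²)
1/A(V) = 1/(4*(-56)²) = 1/(4*3136) = 1/12544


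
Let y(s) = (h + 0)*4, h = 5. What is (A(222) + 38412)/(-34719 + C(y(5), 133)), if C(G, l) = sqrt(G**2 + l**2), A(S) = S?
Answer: -670666923/602695436 - 19317*sqrt(18089)/602695436 ≈ -1.1171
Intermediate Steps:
y(s) = 20 (y(s) = (5 + 0)*4 = 5*4 = 20)
(A(222) + 38412)/(-34719 + C(y(5), 133)) = (222 + 38412)/(-34719 + sqrt(20**2 + 133**2)) = 38634/(-34719 + sqrt(400 + 17689)) = 38634/(-34719 + sqrt(18089))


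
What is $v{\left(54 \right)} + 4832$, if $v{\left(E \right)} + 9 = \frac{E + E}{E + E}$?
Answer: $4824$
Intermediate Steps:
$v{\left(E \right)} = -8$ ($v{\left(E \right)} = -9 + \frac{E + E}{E + E} = -9 + \frac{2 E}{2 E} = -9 + 2 E \frac{1}{2 E} = -9 + 1 = -8$)
$v{\left(54 \right)} + 4832 = -8 + 4832 = 4824$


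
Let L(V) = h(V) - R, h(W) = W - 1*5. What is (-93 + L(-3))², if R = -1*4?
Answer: 9409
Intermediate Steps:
h(W) = -5 + W (h(W) = W - 5 = -5 + W)
R = -4
L(V) = -1 + V (L(V) = (-5 + V) - 1*(-4) = (-5 + V) + 4 = -1 + V)
(-93 + L(-3))² = (-93 + (-1 - 3))² = (-93 - 4)² = (-97)² = 9409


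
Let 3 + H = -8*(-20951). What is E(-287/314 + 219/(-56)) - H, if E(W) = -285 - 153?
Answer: -168043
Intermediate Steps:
E(W) = -438
H = 167605 (H = -3 - 8*(-20951) = -3 + 167608 = 167605)
E(-287/314 + 219/(-56)) - H = -438 - 1*167605 = -438 - 167605 = -168043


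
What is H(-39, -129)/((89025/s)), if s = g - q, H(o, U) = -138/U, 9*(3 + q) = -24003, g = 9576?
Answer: 187772/1276025 ≈ 0.14715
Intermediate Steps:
q = -2670 (q = -3 + (1/9)*(-24003) = -3 - 2667 = -2670)
s = 12246 (s = 9576 - 1*(-2670) = 9576 + 2670 = 12246)
H(-39, -129)/((89025/s)) = (-138/(-129))/((89025/12246)) = (-138*(-1/129))/((89025*(1/12246))) = 46/(43*(29675/4082)) = (46/43)*(4082/29675) = 187772/1276025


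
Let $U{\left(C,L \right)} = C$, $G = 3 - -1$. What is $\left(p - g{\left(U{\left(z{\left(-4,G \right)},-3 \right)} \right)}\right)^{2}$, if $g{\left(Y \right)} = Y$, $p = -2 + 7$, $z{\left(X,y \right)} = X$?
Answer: $81$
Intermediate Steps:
$G = 4$ ($G = 3 + 1 = 4$)
$p = 5$
$\left(p - g{\left(U{\left(z{\left(-4,G \right)},-3 \right)} \right)}\right)^{2} = \left(5 - -4\right)^{2} = \left(5 + 4\right)^{2} = 9^{2} = 81$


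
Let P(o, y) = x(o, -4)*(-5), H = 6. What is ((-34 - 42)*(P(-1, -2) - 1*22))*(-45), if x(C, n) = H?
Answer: -177840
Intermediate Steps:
x(C, n) = 6
P(o, y) = -30 (P(o, y) = 6*(-5) = -30)
((-34 - 42)*(P(-1, -2) - 1*22))*(-45) = ((-34 - 42)*(-30 - 1*22))*(-45) = -76*(-30 - 22)*(-45) = -76*(-52)*(-45) = 3952*(-45) = -177840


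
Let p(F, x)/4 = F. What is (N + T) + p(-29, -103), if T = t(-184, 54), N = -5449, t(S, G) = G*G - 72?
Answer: -2721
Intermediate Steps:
p(F, x) = 4*F
t(S, G) = -72 + G² (t(S, G) = G² - 72 = -72 + G²)
T = 2844 (T = -72 + 54² = -72 + 2916 = 2844)
(N + T) + p(-29, -103) = (-5449 + 2844) + 4*(-29) = -2605 - 116 = -2721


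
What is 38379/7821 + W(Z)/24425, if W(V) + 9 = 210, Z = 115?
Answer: 28453912/5788725 ≈ 4.9154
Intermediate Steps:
W(V) = 201 (W(V) = -9 + 210 = 201)
38379/7821 + W(Z)/24425 = 38379/7821 + 201/24425 = 38379*(1/7821) + 201*(1/24425) = 1163/237 + 201/24425 = 28453912/5788725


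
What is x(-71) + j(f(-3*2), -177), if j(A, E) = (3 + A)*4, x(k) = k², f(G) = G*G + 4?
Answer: 5213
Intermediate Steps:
f(G) = 4 + G² (f(G) = G² + 4 = 4 + G²)
j(A, E) = 12 + 4*A
x(-71) + j(f(-3*2), -177) = (-71)² + (12 + 4*(4 + (-3*2)²)) = 5041 + (12 + 4*(4 + (-6)²)) = 5041 + (12 + 4*(4 + 36)) = 5041 + (12 + 4*40) = 5041 + (12 + 160) = 5041 + 172 = 5213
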